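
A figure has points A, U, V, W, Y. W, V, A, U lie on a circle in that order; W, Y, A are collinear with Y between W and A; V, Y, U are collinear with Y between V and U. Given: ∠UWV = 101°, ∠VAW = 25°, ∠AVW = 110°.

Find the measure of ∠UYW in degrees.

1. ∠VUW = 25°  [same arc WV]
2. ∠AWV = 45°  [△WVA]
3. ∠UVW = 54°  [△WVU]
4. ∠AUV = 45°  [same arc VA]
5. ∠UAW = 54°  [same arc WU]
6. ∠AYU = 81°  [△AYU]
7. ∠UYW = 99°  [linear pair at Y on WA]

∠UYW = 99°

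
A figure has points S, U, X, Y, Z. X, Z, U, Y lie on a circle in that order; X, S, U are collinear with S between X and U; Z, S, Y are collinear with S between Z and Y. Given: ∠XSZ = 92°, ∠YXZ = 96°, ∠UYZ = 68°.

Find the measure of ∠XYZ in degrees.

∠XYZ = 64°

1. ∠USY = 92°  [vertical angles at S]
2. ∠YUZ = 84°  [cyclic XZUY, opposite ∠X+∠U]
3. ∠UZY = 28°  [△ZUY]
4. ∠XSY = 88°  [linear pair at S on XU]
5. ∠UXY = 28°  [same arc UY]
6. ∠XYZ = 64°  [△XSY]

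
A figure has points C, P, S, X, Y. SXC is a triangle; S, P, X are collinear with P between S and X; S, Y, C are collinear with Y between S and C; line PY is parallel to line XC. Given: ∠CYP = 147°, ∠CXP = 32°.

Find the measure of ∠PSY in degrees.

1. ∠PYS = 33°  [linear pair at Y on SC]
2. ∠CXS = 32°  [P on ray XS]
3. ∠SCX = 33°  [PY∥XC, corresponding at Y]
4. ∠CSX = 115°  [△SXC]
5. ∠PSY = 115°  [P on SX, Y on SC]

∠PSY = 115°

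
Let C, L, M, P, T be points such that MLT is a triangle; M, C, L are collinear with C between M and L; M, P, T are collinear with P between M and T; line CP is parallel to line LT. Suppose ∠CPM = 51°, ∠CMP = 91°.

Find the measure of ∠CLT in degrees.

1. ∠MCP = 38°  [△MCP]
2. ∠LCP = 142°  [linear pair at C on ML]
3. ∠CLT = 38°  [CP∥LT, co-interior at L–C]

∠CLT = 38°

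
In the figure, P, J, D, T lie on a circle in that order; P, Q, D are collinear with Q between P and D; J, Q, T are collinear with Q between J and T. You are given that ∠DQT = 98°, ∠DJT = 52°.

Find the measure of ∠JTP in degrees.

1. ∠PQT = 82°  [linear pair at Q on PD]
2. ∠DPT = 52°  [same arc DT]
3. ∠JTP = 46°  [△PQT]

∠JTP = 46°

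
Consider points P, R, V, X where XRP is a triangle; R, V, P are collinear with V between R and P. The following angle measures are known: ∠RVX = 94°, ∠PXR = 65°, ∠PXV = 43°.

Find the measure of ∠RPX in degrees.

1. ∠PVX = 86°  [linear pair at V on RP]
2. ∠VPX = 51°  [△XVP]
3. ∠RPX = 51°  [V on ray PR]

∠RPX = 51°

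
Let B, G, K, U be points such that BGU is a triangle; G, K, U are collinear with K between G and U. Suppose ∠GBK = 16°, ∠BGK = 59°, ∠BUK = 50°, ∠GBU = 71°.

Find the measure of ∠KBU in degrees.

∠KBU = 55°

1. ∠BKG = 105°  [△BGK]
2. ∠BKU = 75°  [linear pair at K on GU]
3. ∠KBU = 55°  [△BKU]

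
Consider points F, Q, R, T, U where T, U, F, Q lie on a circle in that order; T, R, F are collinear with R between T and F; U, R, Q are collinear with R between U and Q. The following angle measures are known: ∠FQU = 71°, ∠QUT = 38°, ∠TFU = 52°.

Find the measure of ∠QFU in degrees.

∠QFU = 90°

1. ∠TQU = 52°  [same arc TU]
2. ∠QTU = 90°  [△TUQ]
3. ∠QFU = 90°  [cyclic TUFQ, opposite ∠T+∠F]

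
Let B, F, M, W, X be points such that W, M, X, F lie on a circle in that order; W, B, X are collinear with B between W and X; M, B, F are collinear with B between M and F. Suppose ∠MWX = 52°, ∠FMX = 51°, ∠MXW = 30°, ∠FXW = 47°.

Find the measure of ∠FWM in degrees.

1. ∠MFX = 52°  [same arc MX]
2. ∠FXM = 77°  [△MXF]
3. ∠FWM = 103°  [cyclic WMXF, opposite ∠W+∠X]

∠FWM = 103°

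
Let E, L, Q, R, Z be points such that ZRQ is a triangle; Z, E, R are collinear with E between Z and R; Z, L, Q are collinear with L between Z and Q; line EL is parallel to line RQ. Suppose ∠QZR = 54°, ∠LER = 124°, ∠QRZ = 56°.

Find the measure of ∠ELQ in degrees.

∠ELQ = 110°

1. ∠RQZ = 70°  [△ZRQ]
2. ∠ELZ = 70°  [EL∥RQ, corresponding at L]
3. ∠ELQ = 110°  [linear pair at L on ZQ]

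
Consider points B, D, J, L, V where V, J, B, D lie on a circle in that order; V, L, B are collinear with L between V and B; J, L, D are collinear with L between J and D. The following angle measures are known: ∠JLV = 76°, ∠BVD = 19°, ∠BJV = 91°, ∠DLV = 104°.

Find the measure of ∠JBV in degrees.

∠JBV = 57°

1. ∠BLJ = 104°  [linear pair at L on VB]
2. ∠BJD = 19°  [same arc BD]
3. ∠JBV = 57°  [△JLB]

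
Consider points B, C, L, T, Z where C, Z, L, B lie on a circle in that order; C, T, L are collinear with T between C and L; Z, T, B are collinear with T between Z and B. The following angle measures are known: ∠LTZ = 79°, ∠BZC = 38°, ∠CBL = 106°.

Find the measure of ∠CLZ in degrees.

1. ∠CTZ = 101°  [linear pair at T on CL]
2. ∠LCZ = 41°  [△CTZ]
3. ∠CZL = 74°  [cyclic CZLB, opposite ∠Z+∠B]
4. ∠CLZ = 65°  [△CZL]

∠CLZ = 65°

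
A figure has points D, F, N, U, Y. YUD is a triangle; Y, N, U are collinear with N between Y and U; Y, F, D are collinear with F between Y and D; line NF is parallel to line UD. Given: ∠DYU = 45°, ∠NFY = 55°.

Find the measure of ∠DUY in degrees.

1. ∠FYN = 45°  [N on YU, F on YD]
2. ∠FNY = 80°  [△YNF]
3. ∠DUY = 80°  [NF∥UD, corresponding at N]

∠DUY = 80°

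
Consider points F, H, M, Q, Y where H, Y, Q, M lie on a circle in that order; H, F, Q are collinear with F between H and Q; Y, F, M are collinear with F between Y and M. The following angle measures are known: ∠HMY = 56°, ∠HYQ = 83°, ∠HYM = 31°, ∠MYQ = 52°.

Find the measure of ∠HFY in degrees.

1. ∠HQY = 56°  [same arc HY]
2. ∠QHY = 41°  [△HYQ]
3. ∠HFY = 108°  [△HFY]

∠HFY = 108°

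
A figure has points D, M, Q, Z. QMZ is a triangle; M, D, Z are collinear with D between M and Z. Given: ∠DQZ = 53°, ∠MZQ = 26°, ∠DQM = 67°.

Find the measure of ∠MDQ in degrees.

1. ∠DZQ = 26°  [D on ray ZM]
2. ∠QDZ = 101°  [△QDZ]
3. ∠MDQ = 79°  [linear pair at D on MZ]

∠MDQ = 79°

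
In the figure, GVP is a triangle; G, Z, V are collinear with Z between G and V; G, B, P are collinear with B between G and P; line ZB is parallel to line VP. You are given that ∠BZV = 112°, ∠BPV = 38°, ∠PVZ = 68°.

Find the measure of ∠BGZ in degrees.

∠BGZ = 74°

1. ∠GPV = 38°  [B on ray PG]
2. ∠GVP = 68°  [Z on ray VG]
3. ∠PGV = 74°  [△GVP]
4. ∠BGZ = 74°  [Z on GV, B on GP]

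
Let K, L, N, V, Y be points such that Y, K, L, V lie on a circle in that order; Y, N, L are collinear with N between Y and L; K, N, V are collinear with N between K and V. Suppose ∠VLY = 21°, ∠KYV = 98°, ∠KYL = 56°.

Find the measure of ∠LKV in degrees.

1. ∠KLV = 82°  [cyclic YKLV, opposite ∠Y+∠L]
2. ∠KVL = 56°  [same arc KL]
3. ∠LKV = 42°  [△KLV]

∠LKV = 42°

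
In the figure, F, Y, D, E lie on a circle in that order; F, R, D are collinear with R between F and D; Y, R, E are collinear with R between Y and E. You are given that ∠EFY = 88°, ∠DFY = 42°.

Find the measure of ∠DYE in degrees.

∠DYE = 46°

1. ∠EDY = 92°  [cyclic FYDE, opposite ∠F+∠D]
2. ∠DEY = 42°  [same arc YD]
3. ∠DYE = 46°  [△YDE]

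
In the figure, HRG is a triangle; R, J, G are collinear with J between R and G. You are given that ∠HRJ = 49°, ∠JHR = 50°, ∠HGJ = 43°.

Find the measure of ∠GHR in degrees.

∠GHR = 88°

1. ∠GRH = 49°  [J on ray RG]
2. ∠HGR = 43°  [J on ray GR]
3. ∠GHR = 88°  [△HRG]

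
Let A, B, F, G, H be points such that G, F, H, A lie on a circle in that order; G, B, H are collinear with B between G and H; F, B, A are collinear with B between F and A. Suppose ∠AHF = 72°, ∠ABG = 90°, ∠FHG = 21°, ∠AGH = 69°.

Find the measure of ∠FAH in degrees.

∠FAH = 39°

1. ∠FBH = 90°  [vertical angles at B]
2. ∠AFH = 69°  [△FBH]
3. ∠FAH = 39°  [△FHA]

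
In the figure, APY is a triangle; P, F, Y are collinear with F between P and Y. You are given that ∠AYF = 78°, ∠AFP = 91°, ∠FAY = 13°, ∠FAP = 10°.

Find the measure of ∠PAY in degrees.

∠PAY = 23°

1. ∠AYP = 78°  [F on ray YP]
2. ∠APF = 79°  [△APF]
3. ∠APY = 79°  [F on ray PY]
4. ∠PAY = 23°  [△APY]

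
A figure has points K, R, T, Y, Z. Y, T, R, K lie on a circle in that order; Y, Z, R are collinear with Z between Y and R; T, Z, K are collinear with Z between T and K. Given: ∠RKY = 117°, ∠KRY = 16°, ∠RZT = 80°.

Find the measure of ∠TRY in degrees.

∠TRY = 53°

1. ∠KYR = 47°  [△YRK]
2. ∠KTR = 47°  [same arc RK]
3. ∠TRY = 53°  [△TZR]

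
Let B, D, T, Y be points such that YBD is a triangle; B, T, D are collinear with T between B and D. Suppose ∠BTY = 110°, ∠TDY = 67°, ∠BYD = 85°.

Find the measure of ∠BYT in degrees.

∠BYT = 42°

1. ∠BDY = 67°  [T on ray DB]
2. ∠DBY = 28°  [△YBD]
3. ∠TBY = 28°  [T on ray BD]
4. ∠BYT = 42°  [△YBT]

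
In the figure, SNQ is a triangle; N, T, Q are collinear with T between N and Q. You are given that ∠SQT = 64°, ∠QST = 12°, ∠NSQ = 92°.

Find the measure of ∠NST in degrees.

1. ∠QTS = 104°  [△STQ]
2. ∠NQS = 64°  [T on ray QN]
3. ∠QNS = 24°  [△SNQ]
4. ∠NTS = 76°  [linear pair at T on NQ]
5. ∠SNT = 24°  [T on ray NQ]
6. ∠NST = 80°  [△SNT]

∠NST = 80°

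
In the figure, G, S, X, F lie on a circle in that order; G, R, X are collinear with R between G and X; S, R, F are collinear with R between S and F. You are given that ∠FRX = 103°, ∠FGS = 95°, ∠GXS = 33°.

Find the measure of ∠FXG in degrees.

∠FXG = 52°

1. ∠GFS = 33°  [same arc GS]
2. ∠FSG = 52°  [△GSF]
3. ∠FXG = 52°  [same arc GF]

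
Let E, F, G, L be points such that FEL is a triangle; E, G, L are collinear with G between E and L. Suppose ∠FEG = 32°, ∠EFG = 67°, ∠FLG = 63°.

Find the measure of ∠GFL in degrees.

1. ∠EGF = 81°  [△FEG]
2. ∠FGL = 99°  [linear pair at G on EL]
3. ∠GFL = 18°  [△FGL]

∠GFL = 18°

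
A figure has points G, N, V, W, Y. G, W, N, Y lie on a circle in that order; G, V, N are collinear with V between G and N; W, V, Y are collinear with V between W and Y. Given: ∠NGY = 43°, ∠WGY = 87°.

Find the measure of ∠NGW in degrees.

1. ∠NWY = 43°  [same arc NY]
2. ∠WNY = 93°  [cyclic GWNY, opposite ∠G+∠N]
3. ∠NYW = 44°  [△WNY]
4. ∠NGW = 44°  [same arc WN]

∠NGW = 44°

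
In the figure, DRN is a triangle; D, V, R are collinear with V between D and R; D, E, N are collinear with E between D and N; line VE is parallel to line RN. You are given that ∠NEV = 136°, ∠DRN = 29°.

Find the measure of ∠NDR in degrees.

∠NDR = 107°

1. ∠DEV = 44°  [linear pair at E on DN]
2. ∠DVE = 29°  [VE∥RN, corresponding at V]
3. ∠EDV = 107°  [△DVE]
4. ∠NDR = 107°  [V on DR, E on DN]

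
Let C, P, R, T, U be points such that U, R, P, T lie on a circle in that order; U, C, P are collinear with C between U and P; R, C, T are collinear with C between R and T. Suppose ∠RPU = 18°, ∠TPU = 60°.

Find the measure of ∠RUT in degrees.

∠RUT = 102°

1. ∠RTU = 18°  [same arc UR]
2. ∠TRU = 60°  [same arc UT]
3. ∠RUT = 102°  [△URT]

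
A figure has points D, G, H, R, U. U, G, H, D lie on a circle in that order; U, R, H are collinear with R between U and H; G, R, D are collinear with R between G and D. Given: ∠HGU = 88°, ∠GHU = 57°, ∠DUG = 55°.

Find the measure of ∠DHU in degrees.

∠DHU = 68°

1. ∠GDU = 57°  [same arc UG]
2. ∠DGU = 68°  [△UGD]
3. ∠DHU = 68°  [same arc UD]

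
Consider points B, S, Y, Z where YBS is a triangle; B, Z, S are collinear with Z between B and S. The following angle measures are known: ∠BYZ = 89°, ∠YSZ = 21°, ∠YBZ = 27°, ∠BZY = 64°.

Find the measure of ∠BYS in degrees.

∠BYS = 132°

1. ∠BSY = 21°  [Z on ray SB]
2. ∠SBY = 27°  [Z on ray BS]
3. ∠BYS = 132°  [△YBS]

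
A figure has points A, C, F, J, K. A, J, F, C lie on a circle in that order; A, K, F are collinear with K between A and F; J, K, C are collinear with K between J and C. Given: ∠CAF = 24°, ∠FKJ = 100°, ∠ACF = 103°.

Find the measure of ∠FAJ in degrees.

∠FAJ = 47°

1. ∠AFC = 53°  [△AFC]
2. ∠AKJ = 80°  [linear pair at K on AF]
3. ∠AJC = 53°  [same arc AC]
4. ∠FAJ = 47°  [△AKJ]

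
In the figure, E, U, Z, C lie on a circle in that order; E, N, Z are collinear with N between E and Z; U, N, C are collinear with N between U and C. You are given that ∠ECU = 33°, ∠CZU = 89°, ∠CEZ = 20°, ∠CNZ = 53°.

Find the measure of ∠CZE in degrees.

1. ∠CEU = 91°  [cyclic EUZC, opposite ∠E+∠Z]
2. ∠CUE = 56°  [△EUC]
3. ∠CZE = 56°  [same arc EC]

∠CZE = 56°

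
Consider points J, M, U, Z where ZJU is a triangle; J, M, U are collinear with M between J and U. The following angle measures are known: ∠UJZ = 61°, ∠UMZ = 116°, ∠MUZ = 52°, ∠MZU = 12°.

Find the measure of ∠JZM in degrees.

1. ∠MJZ = 61°  [M on ray JU]
2. ∠JMZ = 64°  [linear pair at M on JU]
3. ∠JZM = 55°  [△ZJM]

∠JZM = 55°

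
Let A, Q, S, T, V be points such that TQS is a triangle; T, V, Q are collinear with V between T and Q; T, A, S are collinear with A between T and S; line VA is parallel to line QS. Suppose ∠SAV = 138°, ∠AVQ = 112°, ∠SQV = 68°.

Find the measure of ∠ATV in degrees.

∠ATV = 70°

1. ∠TAV = 42°  [linear pair at A on TS]
2. ∠AVT = 68°  [linear pair at V on TQ]
3. ∠ATV = 70°  [△TVA]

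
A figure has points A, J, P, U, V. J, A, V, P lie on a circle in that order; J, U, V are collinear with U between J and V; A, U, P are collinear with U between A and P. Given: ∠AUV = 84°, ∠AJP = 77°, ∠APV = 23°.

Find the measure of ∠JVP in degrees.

∠JVP = 61°

1. ∠JUP = 84°  [vertical angles at U]
2. ∠PUV = 96°  [linear pair at U on JV]
3. ∠JVP = 61°  [△VUP]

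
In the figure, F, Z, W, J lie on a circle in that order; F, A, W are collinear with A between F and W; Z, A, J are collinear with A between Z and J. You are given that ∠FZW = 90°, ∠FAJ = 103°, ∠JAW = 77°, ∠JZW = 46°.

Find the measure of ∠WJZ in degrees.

∠WJZ = 59°

1. ∠FJW = 90°  [cyclic FZWJ, opposite ∠Z+∠J]
2. ∠JFW = 46°  [same arc WJ]
3. ∠FWJ = 44°  [△FWJ]
4. ∠WJZ = 59°  [△WAJ]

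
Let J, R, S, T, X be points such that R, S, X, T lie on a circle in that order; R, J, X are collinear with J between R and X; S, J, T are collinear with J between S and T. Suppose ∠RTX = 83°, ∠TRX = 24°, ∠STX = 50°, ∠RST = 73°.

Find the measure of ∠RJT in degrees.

1. ∠RXT = 73°  [△RXT]
2. ∠TJX = 57°  [△XJT]
3. ∠RJT = 123°  [linear pair at J on RX]

∠RJT = 123°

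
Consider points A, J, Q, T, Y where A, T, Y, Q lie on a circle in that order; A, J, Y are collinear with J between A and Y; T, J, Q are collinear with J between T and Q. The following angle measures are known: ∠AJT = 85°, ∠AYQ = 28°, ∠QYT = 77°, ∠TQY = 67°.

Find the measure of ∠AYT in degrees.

1. ∠TJY = 95°  [linear pair at J on AY]
2. ∠QTY = 36°  [△TYQ]
3. ∠AYT = 49°  [△TJY]

∠AYT = 49°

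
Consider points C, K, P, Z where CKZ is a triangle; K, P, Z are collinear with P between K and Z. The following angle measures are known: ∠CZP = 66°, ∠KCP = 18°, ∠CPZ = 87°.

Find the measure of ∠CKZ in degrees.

1. ∠CPK = 93°  [linear pair at P on KZ]
2. ∠CKP = 69°  [△CKP]
3. ∠CKZ = 69°  [P on ray KZ]

∠CKZ = 69°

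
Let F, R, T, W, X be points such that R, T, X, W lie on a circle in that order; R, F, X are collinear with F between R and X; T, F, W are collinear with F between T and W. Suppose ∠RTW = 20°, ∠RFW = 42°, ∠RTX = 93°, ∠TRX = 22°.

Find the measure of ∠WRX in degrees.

∠WRX = 73°

1. ∠RXW = 20°  [same arc RW]
2. ∠RWX = 87°  [cyclic RTXW, opposite ∠T+∠W]
3. ∠WRX = 73°  [△RXW]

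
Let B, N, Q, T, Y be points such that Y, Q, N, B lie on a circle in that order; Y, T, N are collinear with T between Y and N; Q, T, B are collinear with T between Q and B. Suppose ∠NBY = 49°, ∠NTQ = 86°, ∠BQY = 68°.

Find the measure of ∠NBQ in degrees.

1. ∠BTY = 86°  [vertical angles at T]
2. ∠BNY = 68°  [same arc YB]
3. ∠BTN = 94°  [linear pair at T on YN]
4. ∠NBQ = 18°  [△NTB]

∠NBQ = 18°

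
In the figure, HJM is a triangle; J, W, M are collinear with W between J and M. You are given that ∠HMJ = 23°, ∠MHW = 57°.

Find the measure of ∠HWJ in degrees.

∠HWJ = 80°

1. ∠HMW = 23°  [W on ray MJ]
2. ∠HWM = 100°  [△HWM]
3. ∠HWJ = 80°  [linear pair at W on JM]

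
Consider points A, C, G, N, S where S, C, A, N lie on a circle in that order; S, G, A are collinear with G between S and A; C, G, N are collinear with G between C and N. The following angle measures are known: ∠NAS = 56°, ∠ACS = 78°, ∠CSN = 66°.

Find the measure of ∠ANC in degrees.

1. ∠ANS = 102°  [cyclic SCAN, opposite ∠C+∠N]
2. ∠CAN = 114°  [cyclic SCAN, opposite ∠S+∠A]
3. ∠ASN = 22°  [△SAN]
4. ∠ACN = 22°  [same arc AN]
5. ∠ANC = 44°  [△CAN]

∠ANC = 44°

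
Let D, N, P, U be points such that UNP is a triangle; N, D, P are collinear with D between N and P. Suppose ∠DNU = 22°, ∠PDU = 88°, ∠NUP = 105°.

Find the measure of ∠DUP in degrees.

1. ∠PNU = 22°  [D on ray NP]
2. ∠NPU = 53°  [△UNP]
3. ∠DPU = 53°  [D on ray PN]
4. ∠DUP = 39°  [△UDP]

∠DUP = 39°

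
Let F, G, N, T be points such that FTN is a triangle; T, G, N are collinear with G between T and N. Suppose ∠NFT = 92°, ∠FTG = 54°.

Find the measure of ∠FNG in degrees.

1. ∠FTN = 54°  [G on ray TN]
2. ∠FNT = 34°  [△FTN]
3. ∠FNG = 34°  [G on ray NT]

∠FNG = 34°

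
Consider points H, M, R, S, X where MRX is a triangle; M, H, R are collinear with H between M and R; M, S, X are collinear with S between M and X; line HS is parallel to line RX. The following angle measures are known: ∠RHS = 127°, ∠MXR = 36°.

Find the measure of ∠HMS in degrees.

1. ∠MHS = 53°  [linear pair at H on MR]
2. ∠HSM = 36°  [HS∥RX, corresponding at S]
3. ∠HMS = 91°  [△MHS]

∠HMS = 91°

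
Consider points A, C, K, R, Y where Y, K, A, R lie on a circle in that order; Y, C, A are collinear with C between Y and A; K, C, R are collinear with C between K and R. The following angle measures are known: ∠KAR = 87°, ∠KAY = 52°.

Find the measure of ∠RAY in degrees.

∠RAY = 35°

1. ∠KYR = 93°  [cyclic YKAR, opposite ∠Y+∠A]
2. ∠KRY = 52°  [same arc YK]
3. ∠RKY = 35°  [△YKR]
4. ∠RAY = 35°  [same arc YR]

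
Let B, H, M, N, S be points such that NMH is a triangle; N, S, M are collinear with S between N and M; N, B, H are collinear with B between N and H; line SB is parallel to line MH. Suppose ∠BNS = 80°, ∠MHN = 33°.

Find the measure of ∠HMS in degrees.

∠HMS = 67°

1. ∠HNM = 80°  [S on NM, B on NH]
2. ∠HMN = 67°  [△NMH]
3. ∠HMS = 67°  [S on ray MN]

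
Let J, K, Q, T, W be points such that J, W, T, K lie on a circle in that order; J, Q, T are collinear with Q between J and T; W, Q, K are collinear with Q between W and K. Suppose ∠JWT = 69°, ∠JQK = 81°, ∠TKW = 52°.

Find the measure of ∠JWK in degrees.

1. ∠TQW = 81°  [vertical angles at Q]
2. ∠TJW = 52°  [same arc WT]
3. ∠JQW = 99°  [linear pair at Q on JT]
4. ∠JWK = 29°  [△JQW]

∠JWK = 29°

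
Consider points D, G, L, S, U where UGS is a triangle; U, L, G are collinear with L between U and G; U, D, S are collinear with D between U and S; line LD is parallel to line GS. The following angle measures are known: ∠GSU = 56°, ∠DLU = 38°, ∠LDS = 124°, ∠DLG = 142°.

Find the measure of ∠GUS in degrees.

∠GUS = 86°

1. ∠LDU = 56°  [LD∥GS, corresponding at D]
2. ∠DUL = 86°  [△ULD]
3. ∠GUS = 86°  [L on UG, D on US]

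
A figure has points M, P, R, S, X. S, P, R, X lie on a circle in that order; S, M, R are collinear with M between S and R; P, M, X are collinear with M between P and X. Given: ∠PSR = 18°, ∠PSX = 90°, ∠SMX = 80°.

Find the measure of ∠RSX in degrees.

1. ∠PXR = 18°  [same arc PR]
2. ∠PRX = 90°  [cyclic SPRX, opposite ∠S+∠R]
3. ∠RPX = 72°  [△PRX]
4. ∠RSX = 72°  [same arc RX]

∠RSX = 72°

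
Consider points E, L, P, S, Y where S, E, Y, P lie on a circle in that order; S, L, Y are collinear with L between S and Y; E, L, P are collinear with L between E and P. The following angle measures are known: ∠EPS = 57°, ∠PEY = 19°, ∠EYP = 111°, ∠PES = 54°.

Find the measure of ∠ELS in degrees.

1. ∠EYS = 57°  [same arc SE]
2. ∠ELY = 104°  [△ELY]
3. ∠ELS = 76°  [linear pair at L on SY]

∠ELS = 76°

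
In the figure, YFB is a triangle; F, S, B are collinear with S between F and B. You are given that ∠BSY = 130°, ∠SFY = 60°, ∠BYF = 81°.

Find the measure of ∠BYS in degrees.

∠BYS = 11°

1. ∠BFY = 60°  [S on ray FB]
2. ∠FBY = 39°  [△YFB]
3. ∠SBY = 39°  [S on ray BF]
4. ∠BYS = 11°  [△YSB]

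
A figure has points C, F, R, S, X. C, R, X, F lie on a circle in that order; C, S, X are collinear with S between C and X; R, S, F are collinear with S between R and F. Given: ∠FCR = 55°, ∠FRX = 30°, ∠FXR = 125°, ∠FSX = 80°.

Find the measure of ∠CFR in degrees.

1. ∠FCX = 30°  [same arc XF]
2. ∠CSF = 100°  [linear pair at S on CX]
3. ∠CFR = 50°  [△CSF]

∠CFR = 50°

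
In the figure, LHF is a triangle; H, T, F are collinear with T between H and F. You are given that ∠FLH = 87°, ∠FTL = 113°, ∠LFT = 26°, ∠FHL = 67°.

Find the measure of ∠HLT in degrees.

∠HLT = 46°

1. ∠HTL = 67°  [linear pair at T on HF]
2. ∠LHT = 67°  [T on ray HF]
3. ∠HLT = 46°  [△LHT]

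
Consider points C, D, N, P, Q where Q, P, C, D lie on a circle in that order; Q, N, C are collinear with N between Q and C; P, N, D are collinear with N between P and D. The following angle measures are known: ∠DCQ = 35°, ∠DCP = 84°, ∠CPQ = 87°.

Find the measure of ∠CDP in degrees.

1. ∠CDQ = 93°  [cyclic QPCD, opposite ∠P+∠D]
2. ∠CQD = 52°  [△QCD]
3. ∠CPD = 52°  [same arc CD]
4. ∠CDP = 44°  [△PCD]

∠CDP = 44°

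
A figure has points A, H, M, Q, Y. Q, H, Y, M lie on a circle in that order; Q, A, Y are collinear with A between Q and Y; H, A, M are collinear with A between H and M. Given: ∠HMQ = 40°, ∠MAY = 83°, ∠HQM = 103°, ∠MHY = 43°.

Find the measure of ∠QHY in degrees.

∠QHY = 80°

1. ∠HYQ = 40°  [same arc QH]
2. ∠MHQ = 37°  [△QHM]
3. ∠HAQ = 83°  [vertical angles at A]
4. ∠HQY = 60°  [△QAH]
5. ∠QHY = 80°  [△QHY]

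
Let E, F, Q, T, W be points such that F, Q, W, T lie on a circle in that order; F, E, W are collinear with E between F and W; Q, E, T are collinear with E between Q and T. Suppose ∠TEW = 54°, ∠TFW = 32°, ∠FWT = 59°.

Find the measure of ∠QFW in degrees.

∠QFW = 67°

1. ∠FEQ = 54°  [vertical angles at E]
2. ∠FQT = 59°  [same arc FT]
3. ∠QFW = 67°  [△FEQ]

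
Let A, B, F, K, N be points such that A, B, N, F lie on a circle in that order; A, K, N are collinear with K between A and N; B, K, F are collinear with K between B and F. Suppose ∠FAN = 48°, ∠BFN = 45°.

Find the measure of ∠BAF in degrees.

∠BAF = 93°

1. ∠FBN = 48°  [same arc NF]
2. ∠BNF = 87°  [△BNF]
3. ∠BAF = 93°  [cyclic ABNF, opposite ∠A+∠N]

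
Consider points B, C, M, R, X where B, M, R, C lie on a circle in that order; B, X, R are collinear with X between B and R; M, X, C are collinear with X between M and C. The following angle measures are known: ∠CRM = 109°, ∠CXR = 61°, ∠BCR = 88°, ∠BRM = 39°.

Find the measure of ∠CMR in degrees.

∠CMR = 22°

1. ∠BXM = 61°  [vertical angles at X]
2. ∠MXR = 119°  [linear pair at X on BR]
3. ∠CMR = 22°  [△MXR]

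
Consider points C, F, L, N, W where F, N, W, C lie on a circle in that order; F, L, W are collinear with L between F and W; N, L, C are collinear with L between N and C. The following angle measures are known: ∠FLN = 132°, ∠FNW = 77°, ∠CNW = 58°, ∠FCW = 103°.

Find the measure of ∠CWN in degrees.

∠CWN = 93°

1. ∠CLW = 132°  [vertical angles at L]
2. ∠CFW = 58°  [same arc WC]
3. ∠CWF = 19°  [△FWC]
4. ∠NCW = 29°  [△WLC]
5. ∠CWN = 93°  [△NWC]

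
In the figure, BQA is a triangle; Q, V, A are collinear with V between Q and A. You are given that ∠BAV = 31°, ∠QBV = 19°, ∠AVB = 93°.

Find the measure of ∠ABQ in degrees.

1. ∠BAQ = 31°  [V on ray AQ]
2. ∠BVQ = 87°  [linear pair at V on QA]
3. ∠BQV = 74°  [△BQV]
4. ∠AQB = 74°  [V on ray QA]
5. ∠ABQ = 75°  [△BQA]

∠ABQ = 75°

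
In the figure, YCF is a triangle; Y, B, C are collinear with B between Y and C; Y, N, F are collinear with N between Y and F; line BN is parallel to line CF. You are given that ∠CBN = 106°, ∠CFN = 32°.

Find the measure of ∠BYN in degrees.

∠BYN = 74°

1. ∠NBY = 74°  [linear pair at B on YC]
2. ∠CFY = 32°  [N on ray FY]
3. ∠FCY = 74°  [BN∥CF, corresponding at B]
4. ∠CYF = 74°  [△YCF]
5. ∠BYN = 74°  [B on YC, N on YF]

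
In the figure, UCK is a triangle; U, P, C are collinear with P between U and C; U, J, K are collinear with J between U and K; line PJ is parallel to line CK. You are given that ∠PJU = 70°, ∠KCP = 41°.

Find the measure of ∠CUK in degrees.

∠CUK = 69°

1. ∠CKU = 70°  [PJ∥CK, corresponding at J]
2. ∠KCU = 41°  [P on ray CU]
3. ∠CUK = 69°  [△UCK]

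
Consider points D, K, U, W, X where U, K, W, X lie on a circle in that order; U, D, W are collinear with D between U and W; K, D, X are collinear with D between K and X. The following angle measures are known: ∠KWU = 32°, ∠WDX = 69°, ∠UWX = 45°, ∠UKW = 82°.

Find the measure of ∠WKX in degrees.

1. ∠KXU = 32°  [same arc UK]
2. ∠UDX = 111°  [linear pair at D on UW]
3. ∠WUX = 37°  [△UDX]
4. ∠WKX = 37°  [same arc WX]

∠WKX = 37°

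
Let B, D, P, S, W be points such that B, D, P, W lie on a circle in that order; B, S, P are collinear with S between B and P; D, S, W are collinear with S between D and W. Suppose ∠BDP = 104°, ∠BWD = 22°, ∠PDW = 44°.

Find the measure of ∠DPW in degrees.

∠DPW = 82°

1. ∠BPD = 22°  [same arc BD]
2. ∠DBP = 54°  [△BDP]
3. ∠DWP = 54°  [same arc DP]
4. ∠DPW = 82°  [△DPW]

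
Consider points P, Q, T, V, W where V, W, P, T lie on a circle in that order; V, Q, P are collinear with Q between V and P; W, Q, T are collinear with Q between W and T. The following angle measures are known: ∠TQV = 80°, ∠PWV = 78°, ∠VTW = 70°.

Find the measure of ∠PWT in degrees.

1. ∠PQW = 80°  [vertical angles at Q]
2. ∠VPW = 70°  [same arc VW]
3. ∠PWT = 30°  [△WQP]

∠PWT = 30°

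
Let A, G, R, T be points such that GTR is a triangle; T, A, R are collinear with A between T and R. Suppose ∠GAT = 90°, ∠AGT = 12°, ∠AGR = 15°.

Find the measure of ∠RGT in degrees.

1. ∠ATG = 78°  [△GTA]
2. ∠GAR = 90°  [linear pair at A on TR]
3. ∠ARG = 75°  [△GAR]
4. ∠GTR = 78°  [A on ray TR]
5. ∠GRT = 75°  [A on ray RT]
6. ∠RGT = 27°  [△GTR]

∠RGT = 27°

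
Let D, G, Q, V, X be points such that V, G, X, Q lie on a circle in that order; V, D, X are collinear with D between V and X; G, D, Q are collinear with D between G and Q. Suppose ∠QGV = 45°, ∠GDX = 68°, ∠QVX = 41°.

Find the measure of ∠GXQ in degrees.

∠GXQ = 116°

1. ∠QDV = 68°  [vertical angles at D]
2. ∠GQV = 71°  [△VDQ]
3. ∠GVQ = 64°  [△VGQ]
4. ∠GXQ = 116°  [cyclic VGXQ, opposite ∠V+∠X]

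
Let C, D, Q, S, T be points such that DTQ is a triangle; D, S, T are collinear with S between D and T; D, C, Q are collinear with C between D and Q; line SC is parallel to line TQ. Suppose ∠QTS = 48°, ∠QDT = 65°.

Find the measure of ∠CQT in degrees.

∠CQT = 67°

1. ∠DTQ = 48°  [S on ray TD]
2. ∠DQT = 67°  [△DTQ]
3. ∠CQT = 67°  [C on ray QD]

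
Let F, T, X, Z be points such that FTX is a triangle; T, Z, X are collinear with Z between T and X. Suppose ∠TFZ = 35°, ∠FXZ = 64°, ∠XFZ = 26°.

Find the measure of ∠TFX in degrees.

∠TFX = 61°

1. ∠FZX = 90°  [△FZX]
2. ∠FXT = 64°  [Z on ray XT]
3. ∠FZT = 90°  [linear pair at Z on TX]
4. ∠FTZ = 55°  [△FTZ]
5. ∠FTX = 55°  [Z on ray TX]
6. ∠TFX = 61°  [△FTX]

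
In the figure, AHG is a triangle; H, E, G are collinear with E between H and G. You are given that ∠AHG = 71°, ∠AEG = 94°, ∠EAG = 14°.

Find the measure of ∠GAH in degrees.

∠GAH = 37°

1. ∠AGE = 72°  [△AEG]
2. ∠AGH = 72°  [E on ray GH]
3. ∠GAH = 37°  [△AHG]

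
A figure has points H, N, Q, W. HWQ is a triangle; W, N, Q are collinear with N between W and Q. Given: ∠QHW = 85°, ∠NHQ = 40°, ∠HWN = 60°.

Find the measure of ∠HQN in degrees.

1. ∠HWQ = 60°  [N on ray WQ]
2. ∠HQW = 35°  [△HWQ]
3. ∠HQN = 35°  [N on ray QW]

∠HQN = 35°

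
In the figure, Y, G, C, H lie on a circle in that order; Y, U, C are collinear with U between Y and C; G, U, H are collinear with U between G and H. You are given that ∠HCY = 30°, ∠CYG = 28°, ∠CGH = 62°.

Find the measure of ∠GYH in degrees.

∠GYH = 90°

1. ∠CHG = 28°  [same arc GC]
2. ∠GCH = 90°  [△GCH]
3. ∠GYH = 90°  [cyclic YGCH, opposite ∠Y+∠C]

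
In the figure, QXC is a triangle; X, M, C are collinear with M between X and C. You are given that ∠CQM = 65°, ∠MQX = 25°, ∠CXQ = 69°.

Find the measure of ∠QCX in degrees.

1. ∠MXQ = 69°  [M on ray XC]
2. ∠QMX = 86°  [△QXM]
3. ∠CMQ = 94°  [linear pair at M on XC]
4. ∠MCQ = 21°  [△QMC]
5. ∠QCX = 21°  [M on ray CX]

∠QCX = 21°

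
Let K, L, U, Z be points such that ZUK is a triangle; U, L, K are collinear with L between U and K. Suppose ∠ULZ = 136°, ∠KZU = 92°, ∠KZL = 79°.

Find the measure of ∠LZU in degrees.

∠LZU = 13°

1. ∠KLZ = 44°  [linear pair at L on UK]
2. ∠LKZ = 57°  [△ZLK]
3. ∠UKZ = 57°  [L on ray KU]
4. ∠KUZ = 31°  [△ZUK]
5. ∠LUZ = 31°  [L on ray UK]
6. ∠LZU = 13°  [△ZUL]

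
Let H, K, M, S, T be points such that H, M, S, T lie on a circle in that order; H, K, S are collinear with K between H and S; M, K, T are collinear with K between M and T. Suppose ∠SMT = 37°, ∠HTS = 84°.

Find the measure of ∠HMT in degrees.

1. ∠SHT = 37°  [same arc ST]
2. ∠HST = 59°  [△HST]
3. ∠HMT = 59°  [same arc HT]

∠HMT = 59°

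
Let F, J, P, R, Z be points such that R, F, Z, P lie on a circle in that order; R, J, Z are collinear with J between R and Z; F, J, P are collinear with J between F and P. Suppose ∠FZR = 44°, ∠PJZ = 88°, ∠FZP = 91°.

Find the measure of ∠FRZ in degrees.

1. ∠FPR = 44°  [same arc RF]
2. ∠FJR = 88°  [vertical angles at J]
3. ∠FRP = 89°  [cyclic RFZP, opposite ∠R+∠Z]
4. ∠PFR = 47°  [△RFP]
5. ∠FRZ = 45°  [△RJF]

∠FRZ = 45°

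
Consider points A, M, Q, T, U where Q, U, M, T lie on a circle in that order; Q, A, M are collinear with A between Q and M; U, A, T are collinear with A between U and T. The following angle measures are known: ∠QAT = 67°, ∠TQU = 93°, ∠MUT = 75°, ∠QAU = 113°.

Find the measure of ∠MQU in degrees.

1. ∠TMU = 87°  [cyclic QUMT, opposite ∠Q+∠M]
2. ∠MTU = 18°  [△UMT]
3. ∠MQU = 18°  [same arc UM]

∠MQU = 18°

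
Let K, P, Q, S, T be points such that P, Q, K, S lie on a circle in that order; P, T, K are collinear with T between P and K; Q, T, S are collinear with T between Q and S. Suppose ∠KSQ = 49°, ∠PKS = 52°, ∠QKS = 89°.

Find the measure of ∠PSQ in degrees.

∠PSQ = 37°

1. ∠PQS = 52°  [same arc PS]
2. ∠QPS = 91°  [cyclic PQKS, opposite ∠P+∠K]
3. ∠PSQ = 37°  [△PQS]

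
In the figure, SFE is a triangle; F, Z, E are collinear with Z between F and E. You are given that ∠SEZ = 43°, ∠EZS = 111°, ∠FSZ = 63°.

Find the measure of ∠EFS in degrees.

1. ∠FZS = 69°  [linear pair at Z on FE]
2. ∠SFZ = 48°  [△SFZ]
3. ∠EFS = 48°  [Z on ray FE]

∠EFS = 48°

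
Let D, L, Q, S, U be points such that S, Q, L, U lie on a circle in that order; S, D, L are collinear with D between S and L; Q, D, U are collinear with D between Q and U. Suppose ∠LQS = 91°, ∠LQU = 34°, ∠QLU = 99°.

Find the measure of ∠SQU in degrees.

∠SQU = 57°

1. ∠LUS = 89°  [cyclic SQLU, opposite ∠Q+∠U]
2. ∠LSU = 34°  [same arc LU]
3. ∠SLU = 57°  [△SLU]
4. ∠SQU = 57°  [same arc SU]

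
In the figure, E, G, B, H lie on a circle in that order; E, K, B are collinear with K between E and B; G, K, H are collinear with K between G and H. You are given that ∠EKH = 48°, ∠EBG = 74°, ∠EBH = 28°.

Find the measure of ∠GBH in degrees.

∠GBH = 102°

1. ∠BKG = 48°  [vertical angles at K]
2. ∠BKH = 132°  [linear pair at K on EB]
3. ∠BGH = 58°  [△GKB]
4. ∠BHG = 20°  [△BKH]
5. ∠GBH = 102°  [△GBH]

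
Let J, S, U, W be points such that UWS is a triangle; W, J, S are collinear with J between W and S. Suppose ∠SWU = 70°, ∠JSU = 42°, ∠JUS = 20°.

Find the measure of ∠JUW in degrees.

∠JUW = 48°

1. ∠JWU = 70°  [J on ray WS]
2. ∠SJU = 118°  [△UJS]
3. ∠UJW = 62°  [linear pair at J on WS]
4. ∠JUW = 48°  [△UWJ]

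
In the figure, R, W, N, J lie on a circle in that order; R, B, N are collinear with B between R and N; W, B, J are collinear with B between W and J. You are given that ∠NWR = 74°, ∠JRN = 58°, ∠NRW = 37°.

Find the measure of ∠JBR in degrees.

1. ∠RNW = 69°  [△RWN]
2. ∠RJW = 69°  [same arc RW]
3. ∠JBR = 53°  [△RBJ]

∠JBR = 53°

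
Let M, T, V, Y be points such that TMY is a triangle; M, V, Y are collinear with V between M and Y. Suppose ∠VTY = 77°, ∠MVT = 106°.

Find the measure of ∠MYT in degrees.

∠MYT = 29°

1. ∠TVY = 74°  [linear pair at V on MY]
2. ∠TYV = 29°  [△TVY]
3. ∠MYT = 29°  [V on ray YM]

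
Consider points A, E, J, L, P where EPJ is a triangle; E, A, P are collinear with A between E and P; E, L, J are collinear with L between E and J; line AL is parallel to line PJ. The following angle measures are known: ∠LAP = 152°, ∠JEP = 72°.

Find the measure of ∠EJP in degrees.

∠EJP = 80°

1. ∠EAL = 28°  [linear pair at A on EP]
2. ∠AEL = 72°  [A on EP, L on EJ]
3. ∠ALE = 80°  [△EAL]
4. ∠EJP = 80°  [AL∥PJ, corresponding at L]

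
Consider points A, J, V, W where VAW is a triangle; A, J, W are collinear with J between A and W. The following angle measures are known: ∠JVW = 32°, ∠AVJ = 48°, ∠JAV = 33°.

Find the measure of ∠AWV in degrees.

1. ∠AJV = 99°  [△VAJ]
2. ∠VJW = 81°  [linear pair at J on AW]
3. ∠JWV = 67°  [△VJW]
4. ∠AWV = 67°  [J on ray WA]

∠AWV = 67°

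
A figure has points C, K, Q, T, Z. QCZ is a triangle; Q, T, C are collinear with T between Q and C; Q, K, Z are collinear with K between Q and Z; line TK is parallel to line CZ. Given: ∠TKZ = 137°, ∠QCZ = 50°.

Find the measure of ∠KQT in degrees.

1. ∠QKT = 43°  [linear pair at K on QZ]
2. ∠KTQ = 50°  [TK∥CZ, corresponding at T]
3. ∠KQT = 87°  [△QTK]

∠KQT = 87°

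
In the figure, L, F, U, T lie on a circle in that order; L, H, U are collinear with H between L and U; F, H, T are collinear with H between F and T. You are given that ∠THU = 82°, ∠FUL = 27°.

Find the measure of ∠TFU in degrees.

∠TFU = 55°

1. ∠FHL = 82°  [vertical angles at H]
2. ∠FHU = 98°  [linear pair at H on LU]
3. ∠TFU = 55°  [△FHU]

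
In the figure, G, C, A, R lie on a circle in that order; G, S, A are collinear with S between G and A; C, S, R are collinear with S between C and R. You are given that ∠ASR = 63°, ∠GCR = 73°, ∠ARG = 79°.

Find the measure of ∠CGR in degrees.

1. ∠GSR = 117°  [linear pair at S on GA]
2. ∠GAR = 73°  [same arc GR]
3. ∠AGR = 28°  [△GAR]
4. ∠CRG = 35°  [△GSR]
5. ∠CGR = 72°  [△GCR]

∠CGR = 72°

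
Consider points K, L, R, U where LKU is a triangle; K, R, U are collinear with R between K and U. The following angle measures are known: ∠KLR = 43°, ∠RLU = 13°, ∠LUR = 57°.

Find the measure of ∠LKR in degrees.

∠LKR = 67°

1. ∠LRU = 110°  [△LRU]
2. ∠KRL = 70°  [linear pair at R on KU]
3. ∠LKR = 67°  [△LKR]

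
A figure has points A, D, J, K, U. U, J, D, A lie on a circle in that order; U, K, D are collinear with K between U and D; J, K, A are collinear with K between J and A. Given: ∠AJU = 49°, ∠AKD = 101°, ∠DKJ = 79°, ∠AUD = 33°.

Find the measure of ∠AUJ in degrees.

1. ∠AKU = 79°  [linear pair at K on UD]
2. ∠JAU = 68°  [△UKA]
3. ∠AUJ = 63°  [△UJA]

∠AUJ = 63°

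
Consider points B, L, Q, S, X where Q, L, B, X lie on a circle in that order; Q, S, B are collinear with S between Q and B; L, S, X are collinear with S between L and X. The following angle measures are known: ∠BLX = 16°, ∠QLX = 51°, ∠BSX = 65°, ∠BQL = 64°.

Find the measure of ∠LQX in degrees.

∠LQX = 80°

1. ∠BQX = 16°  [same arc BX]
2. ∠QSX = 115°  [linear pair at S on QB]
3. ∠LXQ = 49°  [△QSX]
4. ∠LQX = 80°  [△QLX]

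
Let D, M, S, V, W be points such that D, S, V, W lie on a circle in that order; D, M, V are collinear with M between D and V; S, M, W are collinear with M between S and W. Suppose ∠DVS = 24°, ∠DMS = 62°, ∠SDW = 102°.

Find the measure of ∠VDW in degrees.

1. ∠DWS = 24°  [same arc DS]
2. ∠VMW = 62°  [vertical angles at M]
3. ∠DMW = 118°  [linear pair at M on DV]
4. ∠VDW = 38°  [△DMW]

∠VDW = 38°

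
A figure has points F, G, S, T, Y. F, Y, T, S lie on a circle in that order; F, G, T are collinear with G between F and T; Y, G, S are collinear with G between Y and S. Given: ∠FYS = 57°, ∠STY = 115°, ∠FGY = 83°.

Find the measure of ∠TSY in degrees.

1. ∠FTS = 57°  [same arc FS]
2. ∠SGT = 83°  [vertical angles at G]
3. ∠TSY = 40°  [△TGS]

∠TSY = 40°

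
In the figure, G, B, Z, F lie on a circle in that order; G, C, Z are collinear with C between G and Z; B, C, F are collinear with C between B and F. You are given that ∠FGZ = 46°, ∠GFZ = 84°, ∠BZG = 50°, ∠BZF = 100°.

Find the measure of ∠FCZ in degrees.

∠FCZ = 96°

1. ∠FBZ = 46°  [same arc ZF]
2. ∠FZG = 50°  [△GZF]
3. ∠BFZ = 34°  [△BZF]
4. ∠FCZ = 96°  [△ZCF]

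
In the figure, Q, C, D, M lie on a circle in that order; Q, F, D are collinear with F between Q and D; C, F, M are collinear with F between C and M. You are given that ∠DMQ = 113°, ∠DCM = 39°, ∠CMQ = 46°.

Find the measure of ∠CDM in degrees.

1. ∠DCQ = 67°  [cyclic QCDM, opposite ∠C+∠M]
2. ∠CDQ = 46°  [same arc QC]
3. ∠CQD = 67°  [△QCD]
4. ∠CMD = 67°  [same arc CD]
5. ∠CDM = 74°  [△CDM]

∠CDM = 74°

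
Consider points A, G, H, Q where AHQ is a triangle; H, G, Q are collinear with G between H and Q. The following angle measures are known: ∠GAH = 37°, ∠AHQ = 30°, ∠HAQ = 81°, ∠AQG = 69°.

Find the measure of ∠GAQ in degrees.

∠GAQ = 44°

1. ∠AHG = 30°  [G on ray HQ]
2. ∠AGH = 113°  [△AHG]
3. ∠AGQ = 67°  [linear pair at G on HQ]
4. ∠GAQ = 44°  [△AGQ]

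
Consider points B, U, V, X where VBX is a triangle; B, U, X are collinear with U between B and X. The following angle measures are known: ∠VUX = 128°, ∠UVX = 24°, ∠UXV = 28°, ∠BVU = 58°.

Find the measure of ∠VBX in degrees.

∠VBX = 70°

1. ∠BUV = 52°  [linear pair at U on BX]
2. ∠UBV = 70°  [△VBU]
3. ∠VBX = 70°  [U on ray BX]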